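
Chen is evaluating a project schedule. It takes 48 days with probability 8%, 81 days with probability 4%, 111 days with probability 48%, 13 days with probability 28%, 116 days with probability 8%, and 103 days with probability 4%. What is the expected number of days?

EV = 0.08 × 48 + 0.04 × 81 + 0.48 × 111 + 0.28 × 13 + 0.08 × 116 + 0.04 × 103 = 3.84 + 3.24 + 53.28 + 3.64 + 9.28 + 4.12 = 77.4

77.4 days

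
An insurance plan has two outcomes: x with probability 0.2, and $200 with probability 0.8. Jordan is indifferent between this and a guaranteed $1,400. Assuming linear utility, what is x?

0.2·x + 0.8·200 = 1400
0.2·x = 1400 − 160 = 1240
x = 1240 / 0.2 = 6200

x = $6,200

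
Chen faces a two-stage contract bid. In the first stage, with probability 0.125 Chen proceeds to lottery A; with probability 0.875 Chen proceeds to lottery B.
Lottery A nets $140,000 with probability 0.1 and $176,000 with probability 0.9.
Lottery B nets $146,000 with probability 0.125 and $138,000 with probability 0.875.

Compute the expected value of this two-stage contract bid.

EV(A) = 0.1 × 140000 + 0.9 × 176000 = 14000 + 158400 = 172400
EV(B) = 0.125 × 146000 + 0.875 × 138000 = 18250 + 120750 = 139000
Overall = 0.125 × 172400 + 0.875 × 139000 = 21550 + 121625 = 143175

$143,175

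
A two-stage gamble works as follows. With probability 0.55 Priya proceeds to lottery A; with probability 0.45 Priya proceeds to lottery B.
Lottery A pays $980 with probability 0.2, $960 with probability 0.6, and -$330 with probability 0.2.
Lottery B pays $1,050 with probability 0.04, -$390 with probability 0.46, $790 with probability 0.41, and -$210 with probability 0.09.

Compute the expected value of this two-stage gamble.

$463.72

EV(A) = 0.2 × 980 + 0.6 × 960 + 0.2 × (-330) = 196 + 576 − 66 = 706
EV(B) = 0.04 × 1050 + 0.46 × (-390) + 0.41 × 790 + 0.09 × (-210) = 42 − 179.4 + 323.9 − 18.9 = 167.6
Overall = 0.55 × 706 + 0.45 × 167.6 = 388.3 + 75.42 = 463.72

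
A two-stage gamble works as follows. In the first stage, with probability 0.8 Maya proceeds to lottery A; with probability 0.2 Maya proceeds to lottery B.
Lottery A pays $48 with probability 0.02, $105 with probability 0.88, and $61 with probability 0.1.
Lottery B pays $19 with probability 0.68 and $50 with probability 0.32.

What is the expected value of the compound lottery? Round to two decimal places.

$85.35

EV(A) = 0.02 × 48 + 0.88 × 105 + 0.1 × 61 = 0.96 + 92.4 + 6.1 = 99.46
EV(B) = 0.68 × 19 + 0.32 × 50 = 12.92 + 16 = 28.92
Overall = 0.8 × 99.46 + 0.2 × 28.92 = 79.568 + 5.784 = 85.352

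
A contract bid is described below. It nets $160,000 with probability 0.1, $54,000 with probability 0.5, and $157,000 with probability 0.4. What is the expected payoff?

EV = 0.1 × 160000 + 0.5 × 54000 + 0.4 × 157000 = 16000 + 27000 + 62800 = 105800

$105,800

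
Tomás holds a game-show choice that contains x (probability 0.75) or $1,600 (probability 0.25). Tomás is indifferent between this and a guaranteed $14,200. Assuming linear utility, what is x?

0.75·x + 0.25·1600 = 14200
0.75·x = 14200 − 400 = 13800
x = 13800 / 0.75 = 18400

x = $18,400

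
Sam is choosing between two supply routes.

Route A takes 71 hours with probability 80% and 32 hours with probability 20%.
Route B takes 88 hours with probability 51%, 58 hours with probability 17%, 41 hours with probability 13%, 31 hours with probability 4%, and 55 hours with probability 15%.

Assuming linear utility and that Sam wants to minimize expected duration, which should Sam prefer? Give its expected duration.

Route A = 0.8 × 71 + 0.2 × 32 = 56.8 + 6.4 = 63.2
Route B = 0.51 × 88 + 0.17 × 58 + 0.13 × 41 + 0.04 × 31 + 0.15 × 55 = 44.88 + 9.86 + 5.33 + 1.24 + 8.25 = 69.56

Route A (63.2 hours)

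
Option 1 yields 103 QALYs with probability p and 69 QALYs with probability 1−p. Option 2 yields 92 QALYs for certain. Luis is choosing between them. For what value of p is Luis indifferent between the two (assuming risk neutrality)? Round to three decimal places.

p·103 + (1−p)·69 = 92
34p + 69 = 92
p = (92 − 69) / 34

p = 0.676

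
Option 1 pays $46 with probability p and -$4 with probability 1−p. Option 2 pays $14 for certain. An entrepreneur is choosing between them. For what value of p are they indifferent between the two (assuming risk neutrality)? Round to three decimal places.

p·46 + (1−p)·(-4) = 14
50p − 4 = 14
p = (14 + 4) / 50

p = 0.360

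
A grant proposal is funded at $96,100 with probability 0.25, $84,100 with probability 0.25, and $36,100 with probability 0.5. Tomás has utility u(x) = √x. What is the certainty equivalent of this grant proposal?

E[u] = 0.25·√96100 + 0.25·√84100 + 0.5·√36100 = 0.25·310 + 0.25·290 + 0.5·190 = 245
CE = (245)² = 60025

$60,025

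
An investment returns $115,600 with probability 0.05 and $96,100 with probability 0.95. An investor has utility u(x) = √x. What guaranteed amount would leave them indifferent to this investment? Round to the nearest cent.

$97,032.25

E[u] = 0.05·√115600 + 0.95·√96100 = 0.05·340 + 0.95·310 = 311.5
CE = (311.5)² = 97032.25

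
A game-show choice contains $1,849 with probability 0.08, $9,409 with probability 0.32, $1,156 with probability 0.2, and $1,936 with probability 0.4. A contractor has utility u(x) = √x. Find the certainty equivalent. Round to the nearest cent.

$3,466.85

E[u] = 0.08·√1849 + 0.32·√9409 + 0.2·√1156 + 0.4·√1936 = 0.08·43 + 0.32·97 + 0.2·34 + 0.4·44 = 58.88
CE = (58.88)² = 3466.8544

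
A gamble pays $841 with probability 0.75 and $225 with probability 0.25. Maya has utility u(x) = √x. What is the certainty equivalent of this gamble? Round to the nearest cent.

E[u] = 0.75·√841 + 0.25·√225 = 0.75·29 + 0.25·15 = 25.5
CE = (25.5)² = 650.25

$650.25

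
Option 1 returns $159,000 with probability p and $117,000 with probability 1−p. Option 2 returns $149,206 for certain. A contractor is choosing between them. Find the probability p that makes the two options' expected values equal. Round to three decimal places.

p·159000 + (1−p)·117000 = 149206
42000p + 117000 = 149206
p = (149206 − 117000) / 42000

p = 0.767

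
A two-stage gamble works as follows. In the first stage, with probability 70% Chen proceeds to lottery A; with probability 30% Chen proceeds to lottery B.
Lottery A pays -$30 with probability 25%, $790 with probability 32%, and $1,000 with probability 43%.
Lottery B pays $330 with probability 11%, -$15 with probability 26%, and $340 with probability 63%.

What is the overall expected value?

$546.69

EV(A) = 0.25 × (-30) + 0.32 × 790 + 0.43 × 1000 = -7.5 + 252.8 + 430 = 675.3
EV(B) = 0.11 × 330 + 0.26 × (-15) + 0.63 × 340 = 36.3 − 3.9 + 214.2 = 246.6
Overall = 0.7 × 675.3 + 0.3 × 246.6 = 472.71 + 73.98 = 546.69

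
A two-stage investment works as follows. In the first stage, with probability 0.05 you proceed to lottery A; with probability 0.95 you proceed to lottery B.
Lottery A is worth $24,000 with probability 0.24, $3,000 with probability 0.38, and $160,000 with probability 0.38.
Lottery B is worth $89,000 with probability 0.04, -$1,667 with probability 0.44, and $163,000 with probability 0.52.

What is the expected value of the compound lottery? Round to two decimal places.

$86,592.19

EV(A) = 0.24 × 24000 + 0.38 × 3000 + 0.38 × 160000 = 5760 + 1140 + 60800 = 67700
EV(B) = 0.04 × 89000 + 0.44 × (-1667) + 0.52 × 163000 = 3560 − 733.48 + 84760 = 87586.52
Overall = 0.05 × 67700 + 0.95 × 87586.52 = 3385 + 83207.194 = 86592.194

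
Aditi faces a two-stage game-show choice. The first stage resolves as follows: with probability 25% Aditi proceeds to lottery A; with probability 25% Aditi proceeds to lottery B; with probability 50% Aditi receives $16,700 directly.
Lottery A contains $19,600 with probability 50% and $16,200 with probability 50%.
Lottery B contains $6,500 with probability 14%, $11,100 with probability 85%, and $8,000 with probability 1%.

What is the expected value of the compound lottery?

$15,431.25

EV(A) = 0.5 × 19600 + 0.5 × 16200 = 9800 + 8100 = 17900
EV(B) = 0.14 × 6500 + 0.85 × 11100 + 0.01 × 8000 = 910 + 9435 + 80 = 10425
Branch C: 16700 (certain)
Overall = 0.25 × 17900 + 0.25 × 10425 + 0.5 × 16700 = 4475 + 2606.25 + 8350 = 15431.25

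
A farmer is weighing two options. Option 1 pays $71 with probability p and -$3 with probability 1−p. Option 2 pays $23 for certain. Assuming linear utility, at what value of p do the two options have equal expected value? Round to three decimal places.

p = 0.351

p·71 + (1−p)·(-3) = 23
74p − 3 = 23
p = (23 + 3) / 74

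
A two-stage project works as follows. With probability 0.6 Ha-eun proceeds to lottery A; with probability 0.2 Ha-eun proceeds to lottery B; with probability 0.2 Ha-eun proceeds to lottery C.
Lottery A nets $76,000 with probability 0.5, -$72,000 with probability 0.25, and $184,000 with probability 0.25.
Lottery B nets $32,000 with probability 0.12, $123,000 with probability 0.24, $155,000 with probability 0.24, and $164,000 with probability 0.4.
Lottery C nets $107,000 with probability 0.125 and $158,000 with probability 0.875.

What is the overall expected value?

EV(A) = 0.5 × 76000 + 0.25 × (-72000) + 0.25 × 184000 = 38000 − 18000 + 46000 = 66000
EV(B) = 0.12 × 32000 + 0.24 × 123000 + 0.24 × 155000 + 0.4 × 164000 = 3840 + 29520 + 37200 + 65600 = 136160
EV(C) = 0.125 × 107000 + 0.875 × 158000 = 13375 + 138250 = 151625
Overall = 0.6 × 66000 + 0.2 × 136160 + 0.2 × 151625 = 39600 + 27232 + 30325 = 97157

$97,157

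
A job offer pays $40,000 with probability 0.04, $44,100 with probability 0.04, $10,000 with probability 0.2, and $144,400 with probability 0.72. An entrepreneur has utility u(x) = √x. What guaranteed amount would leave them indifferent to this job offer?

E[u] = 0.04·√40000 + 0.04·√44100 + 0.2·√10000 + 0.72·√144400 = 0.04·200 + 0.04·210 + 0.2·100 + 0.72·380 = 310
CE = (310)² = 96100

$96,100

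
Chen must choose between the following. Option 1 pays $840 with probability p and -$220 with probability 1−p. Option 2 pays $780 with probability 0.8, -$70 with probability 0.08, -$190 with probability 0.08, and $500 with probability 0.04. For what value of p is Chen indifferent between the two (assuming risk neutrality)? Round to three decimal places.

EV(Option 2) = 0.8 × 780 + 0.08 × (-70) + 0.08 × (-190) + 0.04 × 500 = 624 − 5.6 − 15.2 + 20 = 623.2
p·840 + (1−p)·(-220) = 623.2
1060p − 220 = 623.2
p = (623.2 + 220) / 1060

p = 0.795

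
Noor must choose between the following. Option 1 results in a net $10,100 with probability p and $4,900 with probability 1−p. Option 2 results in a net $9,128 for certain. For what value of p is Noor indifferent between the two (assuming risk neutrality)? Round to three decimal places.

p = 0.813

p·10100 + (1−p)·4900 = 9128
5200p + 4900 = 9128
p = (9128 − 4900) / 5200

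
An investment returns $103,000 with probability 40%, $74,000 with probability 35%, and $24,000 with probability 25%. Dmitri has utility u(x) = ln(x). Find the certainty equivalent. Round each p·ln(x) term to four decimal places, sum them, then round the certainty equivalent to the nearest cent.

$63,742.07

E[u] = 0.4·ln(103000) + 0.35·ln(74000) + 0.25·ln(24000) = 4.6170 + 3.9241 + 2.5215 = 11.0626
CE = e^11.0626 ≈ 63742.07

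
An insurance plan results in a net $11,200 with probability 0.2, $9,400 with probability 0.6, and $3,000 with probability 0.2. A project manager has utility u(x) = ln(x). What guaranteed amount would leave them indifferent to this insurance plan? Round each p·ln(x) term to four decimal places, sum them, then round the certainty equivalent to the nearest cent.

$7,747.30

E[u] = 0.2·ln(11200) + 0.6·ln(9400) + 0.2·ln(3000) = 1.8647 + 5.4891 + 1.6013 = 8.9551
CE = e^8.9551 ≈ 7747.30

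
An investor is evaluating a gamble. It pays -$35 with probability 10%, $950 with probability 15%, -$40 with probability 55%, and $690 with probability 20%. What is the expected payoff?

EV = 0.1 × (-35) + 0.15 × 950 + 0.55 × (-40) + 0.2 × 690 = -3.5 + 142.5 − 22 + 138 = 255

$255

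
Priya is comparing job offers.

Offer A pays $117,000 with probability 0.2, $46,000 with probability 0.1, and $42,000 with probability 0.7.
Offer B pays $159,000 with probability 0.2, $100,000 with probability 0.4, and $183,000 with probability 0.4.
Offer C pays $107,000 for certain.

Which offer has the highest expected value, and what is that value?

Offer B ($145,000)

Offer A = 0.2 × 117000 + 0.1 × 46000 + 0.7 × 42000 = 23400 + 4600 + 29400 = 57400
Offer B = 0.2 × 159000 + 0.4 × 100000 + 0.4 × 183000 = 31800 + 40000 + 73200 = 145000
Offer C: 107000 (certain)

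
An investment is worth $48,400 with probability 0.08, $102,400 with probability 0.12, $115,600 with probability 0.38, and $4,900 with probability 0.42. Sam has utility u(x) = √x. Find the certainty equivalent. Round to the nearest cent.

$46,053.16

E[u] = 0.08·√48400 + 0.12·√102400 + 0.38·√115600 + 0.42·√4900 = 0.08·220 + 0.12·320 + 0.38·340 + 0.42·70 = 214.6
CE = (214.6)² = 46053.16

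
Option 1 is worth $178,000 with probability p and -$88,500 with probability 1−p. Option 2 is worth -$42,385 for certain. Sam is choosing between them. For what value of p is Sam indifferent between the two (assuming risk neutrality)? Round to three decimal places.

p = 0.173

p·178000 + (1−p)·(-88500) = -42385
266500p − 88500 = -42385
p = (-42385 + 88500) / 266500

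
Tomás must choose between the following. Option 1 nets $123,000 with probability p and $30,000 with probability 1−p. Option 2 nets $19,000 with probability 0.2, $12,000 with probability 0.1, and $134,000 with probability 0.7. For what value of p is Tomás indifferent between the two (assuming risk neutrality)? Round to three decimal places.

p = 0.740

EV(Option 2) = 0.2 × 19000 + 0.1 × 12000 + 0.7 × 134000 = 3800 + 1200 + 93800 = 98800
p·123000 + (1−p)·30000 = 98800
93000p + 30000 = 98800
p = (98800 − 30000) / 93000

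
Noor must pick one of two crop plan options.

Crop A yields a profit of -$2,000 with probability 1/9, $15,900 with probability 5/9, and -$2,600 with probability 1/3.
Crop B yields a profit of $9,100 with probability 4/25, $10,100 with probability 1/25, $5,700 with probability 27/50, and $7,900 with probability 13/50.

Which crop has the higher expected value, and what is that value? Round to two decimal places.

Crop A ($7,744.44)

Crop A = 1/9 × (-2000) + 5/9 × 15900 + 1/3 × (-2600) = -222.2222 + 8833.3333 − 866.6667 = 7744.4444
Crop B = 4/25 × 9100 + 1/25 × 10100 + 27/50 × 5700 + 13/50 × 7900 = 1456 + 404 + 3078 + 2054 = 6992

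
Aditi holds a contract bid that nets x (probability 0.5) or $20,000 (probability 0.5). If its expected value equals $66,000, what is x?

0.5·x + 0.5·20000 = 66000
0.5·x = 66000 − 10000 = 56000
x = 56000 / 0.5 = 112000

x = $112,000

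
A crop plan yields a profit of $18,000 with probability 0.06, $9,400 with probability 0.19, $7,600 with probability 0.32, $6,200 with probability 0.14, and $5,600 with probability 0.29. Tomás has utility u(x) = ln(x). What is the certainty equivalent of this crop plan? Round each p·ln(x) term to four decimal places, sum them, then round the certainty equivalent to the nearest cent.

$7,413.07

E[u] = 0.06·ln(18000) + 0.19·ln(9400) + 0.32·ln(7600) + 0.14·ln(6200) + 0.29·ln(5600) = 0.5879 + 1.7382 + 2.8595 + 1.2225 + 2.5029 = 8.9110
CE = e^8.9110 ≈ 7413.07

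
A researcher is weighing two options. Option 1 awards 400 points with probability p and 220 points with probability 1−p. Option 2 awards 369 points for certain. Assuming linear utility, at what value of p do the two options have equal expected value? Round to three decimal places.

p·400 + (1−p)·220 = 369
180p + 220 = 369
p = (369 − 220) / 180

p = 0.828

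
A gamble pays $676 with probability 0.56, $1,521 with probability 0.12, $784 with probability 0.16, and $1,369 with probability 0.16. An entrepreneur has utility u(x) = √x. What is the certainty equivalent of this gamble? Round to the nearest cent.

$878.53

E[u] = 0.56·√676 + 0.12·√1521 + 0.16·√784 + 0.16·√1369 = 0.56·26 + 0.12·39 + 0.16·28 + 0.16·37 = 29.64
CE = (29.64)² = 878.5296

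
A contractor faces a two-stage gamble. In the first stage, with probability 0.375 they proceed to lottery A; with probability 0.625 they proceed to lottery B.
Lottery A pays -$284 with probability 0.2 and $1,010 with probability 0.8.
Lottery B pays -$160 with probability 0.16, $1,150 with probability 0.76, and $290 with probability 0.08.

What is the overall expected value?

$826.45

EV(A) = 0.2 × (-284) + 0.8 × 1010 = -56.8 + 808 = 751.2
EV(B) = 0.16 × (-160) + 0.76 × 1150 + 0.08 × 290 = -25.6 + 874 + 23.2 = 871.6
Overall = 0.375 × 751.2 + 0.625 × 871.6 = 281.7 + 544.75 = 826.45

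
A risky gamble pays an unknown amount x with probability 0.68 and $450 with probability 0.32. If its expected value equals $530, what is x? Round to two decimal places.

0.68·x + 0.32·450 = 530
0.68·x = 530 − 144 = 386
x = 386 / 0.68 = 567.6471

x = $567.65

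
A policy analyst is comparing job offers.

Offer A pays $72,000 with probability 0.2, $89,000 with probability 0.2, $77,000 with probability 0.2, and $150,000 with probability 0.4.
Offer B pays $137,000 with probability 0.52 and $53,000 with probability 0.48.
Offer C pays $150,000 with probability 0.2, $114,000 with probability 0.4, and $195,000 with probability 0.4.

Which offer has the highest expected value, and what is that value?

Offer A = 0.2 × 72000 + 0.2 × 89000 + 0.2 × 77000 + 0.4 × 150000 = 14400 + 17800 + 15400 + 60000 = 107600
Offer B = 0.52 × 137000 + 0.48 × 53000 = 71240 + 25440 = 96680
Offer C = 0.2 × 150000 + 0.4 × 114000 + 0.4 × 195000 = 30000 + 45600 + 78000 = 153600

Offer C ($153,600)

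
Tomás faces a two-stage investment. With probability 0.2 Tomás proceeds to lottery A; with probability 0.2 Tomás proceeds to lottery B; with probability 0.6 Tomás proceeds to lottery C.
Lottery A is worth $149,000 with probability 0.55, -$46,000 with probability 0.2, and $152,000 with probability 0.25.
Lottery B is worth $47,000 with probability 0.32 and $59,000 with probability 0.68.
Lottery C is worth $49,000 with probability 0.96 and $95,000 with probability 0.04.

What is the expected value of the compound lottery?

EV(A) = 0.55 × 149000 + 0.2 × (-46000) + 0.25 × 152000 = 81950 − 9200 + 38000 = 110750
EV(B) = 0.32 × 47000 + 0.68 × 59000 = 15040 + 40120 = 55160
EV(C) = 0.96 × 49000 + 0.04 × 95000 = 47040 + 3800 = 50840
Overall = 0.2 × 110750 + 0.2 × 55160 + 0.6 × 50840 = 22150 + 11032 + 30504 = 63686

$63,686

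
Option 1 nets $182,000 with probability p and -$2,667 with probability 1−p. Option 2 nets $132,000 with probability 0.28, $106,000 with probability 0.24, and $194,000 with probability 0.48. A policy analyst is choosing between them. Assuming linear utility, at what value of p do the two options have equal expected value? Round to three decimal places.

EV(Option 2) = 0.28 × 132000 + 0.24 × 106000 + 0.48 × 194000 = 36960 + 25440 + 93120 = 155520
p·182000 + (1−p)·(-2667) = 155520
184667p − 2667 = 155520
p = (155520 + 2667) / 184667

p = 0.857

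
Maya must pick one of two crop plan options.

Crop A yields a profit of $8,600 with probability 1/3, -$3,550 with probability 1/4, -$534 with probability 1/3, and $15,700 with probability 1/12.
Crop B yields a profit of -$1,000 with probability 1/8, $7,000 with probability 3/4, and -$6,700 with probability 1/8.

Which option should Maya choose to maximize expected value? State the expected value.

Crop B ($4,287.50)

Crop A = 1/3 × 8600 + 1/4 × (-3550) + 1/3 × (-534) + 1/12 × 15700 = 2866.6667 − 887.5 − 178 + 1308.3333 = 3109.5
Crop B = 1/8 × (-1000) + 3/4 × 7000 + 1/8 × (-6700) = -125 + 5250 − 837.5 = 4287.5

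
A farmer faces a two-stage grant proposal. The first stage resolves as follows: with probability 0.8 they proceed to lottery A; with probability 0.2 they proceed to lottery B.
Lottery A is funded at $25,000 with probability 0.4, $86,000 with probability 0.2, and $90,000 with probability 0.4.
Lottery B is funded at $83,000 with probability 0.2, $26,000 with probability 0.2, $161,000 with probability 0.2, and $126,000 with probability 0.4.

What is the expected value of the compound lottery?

$71,440

EV(A) = 0.4 × 25000 + 0.2 × 86000 + 0.4 × 90000 = 10000 + 17200 + 36000 = 63200
EV(B) = 0.2 × 83000 + 0.2 × 26000 + 0.2 × 161000 + 0.4 × 126000 = 16600 + 5200 + 32200 + 50400 = 104400
Overall = 0.8 × 63200 + 0.2 × 104400 = 50560 + 20880 = 71440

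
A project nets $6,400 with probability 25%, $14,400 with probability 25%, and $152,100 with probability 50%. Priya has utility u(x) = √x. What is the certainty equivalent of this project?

E[u] = 0.25·√6400 + 0.25·√14400 + 0.5·√152100 = 0.25·80 + 0.25·120 + 0.5·390 = 245
CE = (245)² = 60025

$60,025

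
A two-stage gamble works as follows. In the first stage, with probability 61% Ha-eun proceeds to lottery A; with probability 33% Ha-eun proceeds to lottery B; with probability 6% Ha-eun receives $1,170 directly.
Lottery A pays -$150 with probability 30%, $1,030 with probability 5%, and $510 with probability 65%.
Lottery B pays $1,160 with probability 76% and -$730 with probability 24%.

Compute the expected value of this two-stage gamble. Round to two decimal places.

$509.49

EV(A) = 0.3 × (-150) + 0.05 × 1030 + 0.65 × 510 = -45 + 51.5 + 331.5 = 338
EV(B) = 0.76 × 1160 + 0.24 × (-730) = 881.6 − 175.2 = 706.4
Branch C: 1170 (certain)
Overall = 0.61 × 338 + 0.33 × 706.4 + 0.06 × 1170 = 206.18 + 233.112 + 70.2 = 509.492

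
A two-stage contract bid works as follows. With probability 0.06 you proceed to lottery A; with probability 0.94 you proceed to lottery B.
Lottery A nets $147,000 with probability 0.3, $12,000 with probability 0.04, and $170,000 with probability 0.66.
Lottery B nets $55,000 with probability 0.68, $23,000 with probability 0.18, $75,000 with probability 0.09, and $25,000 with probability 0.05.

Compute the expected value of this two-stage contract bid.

$55,974.40

EV(A) = 0.3 × 147000 + 0.04 × 12000 + 0.66 × 170000 = 44100 + 480 + 112200 = 156780
EV(B) = 0.68 × 55000 + 0.18 × 23000 + 0.09 × 75000 + 0.05 × 25000 = 37400 + 4140 + 6750 + 1250 = 49540
Overall = 0.06 × 156780 + 0.94 × 49540 = 9406.8 + 46567.6 = 55974.4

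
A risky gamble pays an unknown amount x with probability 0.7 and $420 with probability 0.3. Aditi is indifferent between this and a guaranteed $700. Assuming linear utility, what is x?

x = $820

0.7·x + 0.3·420 = 700
0.7·x = 700 − 126 = 574
x = 574 / 0.7 = 820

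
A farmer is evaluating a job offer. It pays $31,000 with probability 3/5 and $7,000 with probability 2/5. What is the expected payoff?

EV = 3/5 × 31000 + 2/5 × 7000 = 18600 + 2800 = 21400

$21,400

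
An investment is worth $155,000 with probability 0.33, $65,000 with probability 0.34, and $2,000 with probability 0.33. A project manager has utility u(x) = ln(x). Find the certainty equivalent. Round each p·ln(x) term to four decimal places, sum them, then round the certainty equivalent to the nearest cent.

$27,449.41

E[u] = 0.33·ln(155000) + 0.34·ln(65000) + 0.33·ln(2000) = 3.9439 + 3.7679 + 2.5083 = 10.2201
CE = e^10.2201 ≈ 27449.41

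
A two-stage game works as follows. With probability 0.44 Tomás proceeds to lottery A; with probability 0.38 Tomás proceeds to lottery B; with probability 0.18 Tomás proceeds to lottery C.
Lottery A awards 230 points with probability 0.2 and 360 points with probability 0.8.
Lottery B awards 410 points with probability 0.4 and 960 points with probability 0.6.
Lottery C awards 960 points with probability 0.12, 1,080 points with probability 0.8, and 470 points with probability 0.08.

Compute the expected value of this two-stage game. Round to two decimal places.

611.18 points

EV(A) = 0.2 × 230 + 0.8 × 360 = 46 + 288 = 334
EV(B) = 0.4 × 410 + 0.6 × 960 = 164 + 576 = 740
EV(C) = 0.12 × 960 + 0.8 × 1080 + 0.08 × 470 = 115.2 + 864 + 37.6 = 1016.8
Overall = 0.44 × 334 + 0.38 × 740 + 0.18 × 1016.8 = 146.96 + 281.2 + 183.024 = 611.184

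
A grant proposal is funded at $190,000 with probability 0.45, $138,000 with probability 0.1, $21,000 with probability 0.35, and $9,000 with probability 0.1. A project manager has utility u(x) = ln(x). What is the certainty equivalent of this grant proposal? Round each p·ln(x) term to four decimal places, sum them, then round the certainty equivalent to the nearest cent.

$62,755.41

E[u] = 0.45·ln(190000) + 0.1·ln(138000) + 0.35·ln(21000) + 0.1·ln(9000) = 5.4697 + 1.1835 + 3.4833 + 0.9105 = 11.0470
CE = e^11.0470 ≈ 62755.41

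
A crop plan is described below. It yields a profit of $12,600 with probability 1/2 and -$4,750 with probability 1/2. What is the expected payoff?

EV = 1/2 × 12600 + 1/2 × (-4750) = 6300 − 2375 = 3925

$3,925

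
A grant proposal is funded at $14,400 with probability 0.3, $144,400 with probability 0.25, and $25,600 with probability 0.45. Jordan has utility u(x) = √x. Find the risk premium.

$10,731

E[u] = 0.3·√14400 + 0.25·√144400 + 0.45·√25600 = 0.3·120 + 0.25·380 + 0.45·160 = 203
CE = (203)² = 41209
Risk premium = EV − CE = 51940 − 41209 = 10731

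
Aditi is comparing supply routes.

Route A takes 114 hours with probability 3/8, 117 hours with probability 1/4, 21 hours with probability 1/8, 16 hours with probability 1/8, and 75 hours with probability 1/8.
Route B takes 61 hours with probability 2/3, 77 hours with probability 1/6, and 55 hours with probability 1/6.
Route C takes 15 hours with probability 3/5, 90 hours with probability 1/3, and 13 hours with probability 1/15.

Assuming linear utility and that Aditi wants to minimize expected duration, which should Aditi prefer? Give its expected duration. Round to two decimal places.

Route A = 3/8 × 114 + 1/4 × 117 + 1/8 × 21 + 1/8 × 16 + 1/8 × 75 = 42.75 + 29.25 + 2.625 + 2 + 9.375 = 86
Route B = 2/3 × 61 + 1/6 × 77 + 1/6 × 55 = 40.6667 + 12.8333 + 9.1667 = 62.6667
Route C = 3/5 × 15 + 1/3 × 90 + 1/15 × 13 = 9 + 30 + 0.8667 = 39.8667

Route C (39.87 hours)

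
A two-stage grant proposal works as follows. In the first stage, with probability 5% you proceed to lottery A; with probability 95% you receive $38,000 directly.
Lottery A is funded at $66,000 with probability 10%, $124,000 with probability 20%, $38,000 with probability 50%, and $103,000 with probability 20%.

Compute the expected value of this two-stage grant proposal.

$39,650

EV(A) = 0.1 × 66000 + 0.2 × 124000 + 0.5 × 38000 + 0.2 × 103000 = 6600 + 24800 + 19000 + 20600 = 71000
Branch B: 38000 (certain)
Overall = 0.05 × 71000 + 0.95 × 38000 = 3550 + 36100 = 39650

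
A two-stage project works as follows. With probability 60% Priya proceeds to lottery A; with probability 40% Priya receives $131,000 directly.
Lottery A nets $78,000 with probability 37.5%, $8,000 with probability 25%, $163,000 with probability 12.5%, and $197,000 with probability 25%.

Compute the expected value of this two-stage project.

EV(A) = 0.375 × 78000 + 0.25 × 8000 + 0.125 × 163000 + 0.25 × 197000 = 29250 + 2000 + 20375 + 49250 = 100875
Branch B: 131000 (certain)
Overall = 0.6 × 100875 + 0.4 × 131000 = 60525 + 52400 = 112925

$112,925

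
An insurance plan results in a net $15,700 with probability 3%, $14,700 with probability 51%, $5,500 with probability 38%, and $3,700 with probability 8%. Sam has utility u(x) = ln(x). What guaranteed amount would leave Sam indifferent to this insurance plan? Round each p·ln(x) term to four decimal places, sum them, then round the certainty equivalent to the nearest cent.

E[u] = 0.03·ln(15700) + 0.51·ln(14700) + 0.38·ln(5500) + 0.08·ln(3700) = 0.2898 + 4.8938 + 3.2728 + 0.6573 = 9.1137
CE = e^9.1137 ≈ 9078.82

$9,078.82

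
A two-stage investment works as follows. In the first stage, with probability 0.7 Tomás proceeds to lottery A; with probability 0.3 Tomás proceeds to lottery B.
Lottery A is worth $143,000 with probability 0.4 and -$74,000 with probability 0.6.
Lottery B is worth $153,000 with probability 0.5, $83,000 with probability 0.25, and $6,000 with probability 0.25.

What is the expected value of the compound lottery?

$38,585

EV(A) = 0.4 × 143000 + 0.6 × (-74000) = 57200 − 44400 = 12800
EV(B) = 0.5 × 153000 + 0.25 × 83000 + 0.25 × 6000 = 76500 + 20750 + 1500 = 98750
Overall = 0.7 × 12800 + 0.3 × 98750 = 8960 + 29625 = 38585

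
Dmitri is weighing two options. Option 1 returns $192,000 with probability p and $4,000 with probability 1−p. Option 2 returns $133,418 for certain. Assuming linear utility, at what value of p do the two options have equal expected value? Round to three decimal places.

p = 0.688

p·192000 + (1−p)·4000 = 133418
188000p + 4000 = 133418
p = (133418 − 4000) / 188000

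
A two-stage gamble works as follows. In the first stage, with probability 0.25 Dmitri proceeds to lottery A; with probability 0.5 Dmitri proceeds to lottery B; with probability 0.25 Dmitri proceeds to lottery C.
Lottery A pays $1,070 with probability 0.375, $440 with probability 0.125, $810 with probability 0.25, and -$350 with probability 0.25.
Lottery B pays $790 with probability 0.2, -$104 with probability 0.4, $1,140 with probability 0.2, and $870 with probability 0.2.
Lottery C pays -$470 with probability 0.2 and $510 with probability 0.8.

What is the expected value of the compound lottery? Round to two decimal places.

$480.51

EV(A) = 0.375 × 1070 + 0.125 × 440 + 0.25 × 810 + 0.25 × (-350) = 401.25 + 55 + 202.5 − 87.5 = 571.25
EV(B) = 0.2 × 790 + 0.4 × (-104) + 0.2 × 1140 + 0.2 × 870 = 158 − 41.6 + 228 + 174 = 518.4
EV(C) = 0.2 × (-470) + 0.8 × 510 = -94 + 408 = 314
Overall = 0.25 × 571.25 + 0.5 × 518.4 + 0.25 × 314 = 142.8125 + 259.2 + 78.5 = 480.5125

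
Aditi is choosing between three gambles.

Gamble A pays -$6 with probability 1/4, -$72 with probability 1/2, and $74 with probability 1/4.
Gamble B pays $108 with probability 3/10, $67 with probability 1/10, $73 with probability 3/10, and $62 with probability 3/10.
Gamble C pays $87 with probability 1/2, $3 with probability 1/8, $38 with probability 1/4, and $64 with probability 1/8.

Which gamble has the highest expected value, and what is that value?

Gamble B ($79.60)

Gamble A = 1/4 × (-6) + 1/2 × (-72) + 1/4 × 74 = -1.5 − 36 + 18.5 = -19
Gamble B = 3/10 × 108 + 1/10 × 67 + 3/10 × 73 + 3/10 × 62 = 32.4 + 6.7 + 21.9 + 18.6 = 79.6
Gamble C = 1/2 × 87 + 1/8 × 3 + 1/4 × 38 + 1/8 × 64 = 43.5 + 0.375 + 9.5 + 8 = 61.375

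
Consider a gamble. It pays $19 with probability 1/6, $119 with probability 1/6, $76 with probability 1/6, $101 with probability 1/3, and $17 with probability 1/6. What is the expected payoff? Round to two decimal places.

EV = 1/6 × 19 + 1/6 × 119 + 1/6 × 76 + 1/3 × 101 + 1/6 × 17 = 3.1667 + 19.8333 + 12.6667 + 33.6667 + 2.8333 = 72.1667

$72.17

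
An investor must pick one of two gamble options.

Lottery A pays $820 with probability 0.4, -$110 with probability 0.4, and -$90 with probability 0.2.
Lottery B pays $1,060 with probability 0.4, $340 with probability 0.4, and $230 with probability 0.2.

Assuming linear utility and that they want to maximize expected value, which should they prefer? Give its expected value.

Lottery A = 0.4 × 820 + 0.4 × (-110) + 0.2 × (-90) = 328 − 44 − 18 = 266
Lottery B = 0.4 × 1060 + 0.4 × 340 + 0.2 × 230 = 424 + 136 + 46 = 606

Lottery B ($606)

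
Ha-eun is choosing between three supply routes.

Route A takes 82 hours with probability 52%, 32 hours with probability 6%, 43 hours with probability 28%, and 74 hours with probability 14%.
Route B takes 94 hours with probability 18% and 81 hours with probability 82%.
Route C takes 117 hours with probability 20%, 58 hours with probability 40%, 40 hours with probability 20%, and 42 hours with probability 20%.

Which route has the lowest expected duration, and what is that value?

Route A = 0.52 × 82 + 0.06 × 32 + 0.28 × 43 + 0.14 × 74 = 42.64 + 1.92 + 12.04 + 10.36 = 66.96
Route B = 0.18 × 94 + 0.82 × 81 = 16.92 + 66.42 = 83.34
Route C = 0.2 × 117 + 0.4 × 58 + 0.2 × 40 + 0.2 × 42 = 23.4 + 23.2 + 8 + 8.4 = 63

Route C (63 hours)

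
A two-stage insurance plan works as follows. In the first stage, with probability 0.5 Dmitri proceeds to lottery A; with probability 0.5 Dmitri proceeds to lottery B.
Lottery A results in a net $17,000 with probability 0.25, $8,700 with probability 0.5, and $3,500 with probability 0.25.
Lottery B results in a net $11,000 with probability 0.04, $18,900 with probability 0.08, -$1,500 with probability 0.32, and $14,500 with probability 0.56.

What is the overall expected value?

$9,533.50

EV(A) = 0.25 × 17000 + 0.5 × 8700 + 0.25 × 3500 = 4250 + 4350 + 875 = 9475
EV(B) = 0.04 × 11000 + 0.08 × 18900 + 0.32 × (-1500) + 0.56 × 14500 = 440 + 1512 − 480 + 8120 = 9592
Overall = 0.5 × 9475 + 0.5 × 9592 = 4737.5 + 4796 = 9533.5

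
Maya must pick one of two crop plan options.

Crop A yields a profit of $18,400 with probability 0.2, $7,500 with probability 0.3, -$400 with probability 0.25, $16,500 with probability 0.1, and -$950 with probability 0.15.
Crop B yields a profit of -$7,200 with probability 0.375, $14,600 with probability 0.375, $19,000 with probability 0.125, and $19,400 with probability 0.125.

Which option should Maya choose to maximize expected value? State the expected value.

Crop B ($7,575)

Crop A = 0.2 × 18400 + 0.3 × 7500 + 0.25 × (-400) + 0.1 × 16500 + 0.15 × (-950) = 3680 + 2250 − 100 + 1650 − 142.5 = 7337.5
Crop B = 0.375 × (-7200) + 0.375 × 14600 + 0.125 × 19000 + 0.125 × 19400 = -2700 + 5475 + 2375 + 2425 = 7575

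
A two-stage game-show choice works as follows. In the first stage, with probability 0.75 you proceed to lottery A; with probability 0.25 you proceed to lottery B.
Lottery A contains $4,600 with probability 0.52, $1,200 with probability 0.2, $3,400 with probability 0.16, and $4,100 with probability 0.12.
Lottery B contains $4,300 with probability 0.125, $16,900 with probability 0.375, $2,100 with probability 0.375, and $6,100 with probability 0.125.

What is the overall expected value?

EV(A) = 0.52 × 4600 + 0.2 × 1200 + 0.16 × 3400 + 0.12 × 4100 = 2392 + 240 + 544 + 492 = 3668
EV(B) = 0.125 × 4300 + 0.375 × 16900 + 0.375 × 2100 + 0.125 × 6100 = 537.5 + 6337.5 + 787.5 + 762.5 = 8425
Overall = 0.75 × 3668 + 0.25 × 8425 = 2751 + 2106.25 = 4857.25

$4,857.25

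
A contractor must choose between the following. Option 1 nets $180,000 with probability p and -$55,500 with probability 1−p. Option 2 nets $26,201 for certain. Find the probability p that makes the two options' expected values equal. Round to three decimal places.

p·180000 + (1−p)·(-55500) = 26201
235500p − 55500 = 26201
p = (26201 + 55500) / 235500

p = 0.347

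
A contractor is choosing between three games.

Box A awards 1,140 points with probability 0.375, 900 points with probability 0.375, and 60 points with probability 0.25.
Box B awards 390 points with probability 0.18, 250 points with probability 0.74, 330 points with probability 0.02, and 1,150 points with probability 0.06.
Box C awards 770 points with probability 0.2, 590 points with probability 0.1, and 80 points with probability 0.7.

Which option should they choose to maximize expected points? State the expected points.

Box A (780 points)

Box A = 0.375 × 1140 + 0.375 × 900 + 0.25 × 60 = 427.5 + 337.5 + 15 = 780
Box B = 0.18 × 390 + 0.74 × 250 + 0.02 × 330 + 0.06 × 1150 = 70.2 + 185 + 6.6 + 69 = 330.8
Box C = 0.2 × 770 + 0.1 × 590 + 0.7 × 80 = 154 + 59 + 56 = 269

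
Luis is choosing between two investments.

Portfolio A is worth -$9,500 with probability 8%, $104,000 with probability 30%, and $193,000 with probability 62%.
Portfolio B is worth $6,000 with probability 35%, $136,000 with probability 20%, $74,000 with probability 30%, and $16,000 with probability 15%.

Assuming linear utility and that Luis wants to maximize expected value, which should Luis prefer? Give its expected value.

Portfolio A = 0.08 × (-9500) + 0.3 × 104000 + 0.62 × 193000 = -760 + 31200 + 119660 = 150100
Portfolio B = 0.35 × 6000 + 0.2 × 136000 + 0.3 × 74000 + 0.15 × 16000 = 2100 + 27200 + 22200 + 2400 = 53900

Portfolio A ($150,100)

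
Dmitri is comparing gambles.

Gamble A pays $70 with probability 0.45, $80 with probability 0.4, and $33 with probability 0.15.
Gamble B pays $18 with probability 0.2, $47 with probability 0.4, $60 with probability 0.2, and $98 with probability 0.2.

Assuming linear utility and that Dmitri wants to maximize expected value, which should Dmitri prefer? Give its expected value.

Gamble A = 0.45 × 70 + 0.4 × 80 + 0.15 × 33 = 31.5 + 32 + 4.95 = 68.45
Gamble B = 0.2 × 18 + 0.4 × 47 + 0.2 × 60 + 0.2 × 98 = 3.6 + 18.8 + 12 + 19.6 = 54

Gamble A ($68.45)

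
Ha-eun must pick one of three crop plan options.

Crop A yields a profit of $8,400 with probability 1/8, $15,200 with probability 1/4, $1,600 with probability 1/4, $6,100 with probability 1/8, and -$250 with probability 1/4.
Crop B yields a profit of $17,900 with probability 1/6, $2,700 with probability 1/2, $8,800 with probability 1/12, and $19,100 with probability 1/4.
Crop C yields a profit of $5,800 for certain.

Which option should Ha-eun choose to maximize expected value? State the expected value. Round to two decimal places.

Crop A = 1/8 × 8400 + 1/4 × 15200 + 1/4 × 1600 + 1/8 × 6100 + 1/4 × (-250) = 1050 + 3800 + 400 + 762.5 − 62.5 = 5950
Crop B = 1/6 × 17900 + 1/2 × 2700 + 1/12 × 8800 + 1/4 × 19100 = 2983.3333 + 1350 + 733.3333 + 4775 = 9841.6667
Crop C: 5800 (certain)

Crop B ($9,841.67)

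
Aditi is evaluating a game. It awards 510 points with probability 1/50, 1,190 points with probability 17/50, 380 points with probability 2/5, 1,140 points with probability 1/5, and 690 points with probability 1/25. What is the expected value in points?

822.4 points

EV = 1/50 × 510 + 17/50 × 1190 + 2/5 × 380 + 1/5 × 1140 + 1/25 × 690 = 10.2 + 404.6 + 152 + 228 + 27.6 = 822.4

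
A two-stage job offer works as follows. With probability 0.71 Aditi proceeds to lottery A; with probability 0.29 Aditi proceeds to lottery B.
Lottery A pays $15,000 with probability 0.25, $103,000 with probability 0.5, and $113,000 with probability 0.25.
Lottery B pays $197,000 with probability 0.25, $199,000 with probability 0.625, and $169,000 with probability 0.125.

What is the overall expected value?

EV(A) = 0.25 × 15000 + 0.5 × 103000 + 0.25 × 113000 = 3750 + 51500 + 28250 = 83500
EV(B) = 0.25 × 197000 + 0.625 × 199000 + 0.125 × 169000 = 49250 + 124375 + 21125 = 194750
Overall = 0.71 × 83500 + 0.29 × 194750 = 59285 + 56477.5 = 115762.5

$115,762.50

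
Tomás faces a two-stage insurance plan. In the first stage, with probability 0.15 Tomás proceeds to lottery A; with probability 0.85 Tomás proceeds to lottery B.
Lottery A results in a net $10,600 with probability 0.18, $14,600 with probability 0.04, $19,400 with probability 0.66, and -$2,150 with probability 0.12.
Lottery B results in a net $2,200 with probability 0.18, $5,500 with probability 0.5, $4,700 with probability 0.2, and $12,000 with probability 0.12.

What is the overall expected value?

EV(A) = 0.18 × 10600 + 0.04 × 14600 + 0.66 × 19400 + 0.12 × (-2150) = 1908 + 584 + 12804 − 258 = 15038
EV(B) = 0.18 × 2200 + 0.5 × 5500 + 0.2 × 4700 + 0.12 × 12000 = 396 + 2750 + 940 + 1440 = 5526
Overall = 0.15 × 15038 + 0.85 × 5526 = 2255.7 + 4697.1 = 6952.8

$6,952.80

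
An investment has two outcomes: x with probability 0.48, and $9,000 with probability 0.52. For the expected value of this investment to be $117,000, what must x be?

0.48·x + 0.52·9000 = 117000
0.48·x = 117000 − 4680 = 112320
x = 112320 / 0.48 = 234000

x = $234,000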